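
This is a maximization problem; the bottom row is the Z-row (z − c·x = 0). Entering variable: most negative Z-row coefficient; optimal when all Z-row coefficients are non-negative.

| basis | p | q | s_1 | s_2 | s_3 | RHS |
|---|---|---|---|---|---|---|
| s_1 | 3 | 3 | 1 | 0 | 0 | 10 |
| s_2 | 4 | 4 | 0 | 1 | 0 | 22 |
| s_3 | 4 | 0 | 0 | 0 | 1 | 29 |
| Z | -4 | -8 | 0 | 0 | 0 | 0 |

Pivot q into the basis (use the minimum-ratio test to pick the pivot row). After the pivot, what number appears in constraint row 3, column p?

4

Ratio test on column q — row 1: 10/3 = 10/3; row 2: 22/4 = 11/2; row 3: entry 0 ≤ 0. Minimum is 10/3 at row 1 (s_1 leaves); pivot element 3.
Divide row 1 by 3; eliminate column q from the other rows.
Row 3 update in column p: 4 − 0·1 = 4.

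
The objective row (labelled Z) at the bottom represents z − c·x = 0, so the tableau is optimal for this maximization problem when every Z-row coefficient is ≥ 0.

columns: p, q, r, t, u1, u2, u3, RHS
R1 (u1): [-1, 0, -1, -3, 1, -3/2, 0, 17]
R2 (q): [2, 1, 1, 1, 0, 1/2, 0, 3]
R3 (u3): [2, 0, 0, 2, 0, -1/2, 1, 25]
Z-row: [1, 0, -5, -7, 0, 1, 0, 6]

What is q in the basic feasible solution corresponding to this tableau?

q is basic (row 2); its value is the RHS of that row, 3.

3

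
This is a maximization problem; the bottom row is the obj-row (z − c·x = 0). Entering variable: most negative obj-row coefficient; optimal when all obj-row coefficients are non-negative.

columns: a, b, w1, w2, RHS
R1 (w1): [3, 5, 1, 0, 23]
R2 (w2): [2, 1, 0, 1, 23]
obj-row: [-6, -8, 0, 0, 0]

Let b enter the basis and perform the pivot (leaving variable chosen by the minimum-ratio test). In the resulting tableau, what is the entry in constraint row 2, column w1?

-1/5

Ratio test on column b — row 1: 23/5 = 23/5; row 2: 23/1 = 23. Minimum is 23/5 at row 1 (w1 leaves); pivot element 5.
Divide row 1 by 5; eliminate column b from the other rows.
Row 2 update in column w1: 0 − 1·(1/5) = -1/5.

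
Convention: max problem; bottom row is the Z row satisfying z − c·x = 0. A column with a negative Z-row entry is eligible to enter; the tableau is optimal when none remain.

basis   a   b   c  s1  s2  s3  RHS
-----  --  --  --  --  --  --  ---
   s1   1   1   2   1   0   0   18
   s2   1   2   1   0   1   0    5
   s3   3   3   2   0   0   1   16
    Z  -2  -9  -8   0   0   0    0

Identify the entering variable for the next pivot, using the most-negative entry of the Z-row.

Negative Z-row entries: a: -2, b: -9, c: -8.
The most negative is -9 in column b, so b enters.

b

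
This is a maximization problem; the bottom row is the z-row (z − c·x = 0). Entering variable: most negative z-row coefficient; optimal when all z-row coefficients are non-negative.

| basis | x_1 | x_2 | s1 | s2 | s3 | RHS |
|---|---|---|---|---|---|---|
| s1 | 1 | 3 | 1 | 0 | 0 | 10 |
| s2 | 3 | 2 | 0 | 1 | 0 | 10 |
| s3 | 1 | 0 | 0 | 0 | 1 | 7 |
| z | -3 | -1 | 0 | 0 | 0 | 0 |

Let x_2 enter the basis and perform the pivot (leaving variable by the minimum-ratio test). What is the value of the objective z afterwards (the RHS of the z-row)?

10/3

Ratio test on column x_2 — row 1: 10/3 = 10/3; row 2: 10/2 = 5; row 3: entry 0 ≤ 0. Minimum is 10/3 at row 1 (s1 leaves); pivot element 3.
Pivot on row 1; the z-row RHS becomes 0 − (-1)·(10/3) = 10/3.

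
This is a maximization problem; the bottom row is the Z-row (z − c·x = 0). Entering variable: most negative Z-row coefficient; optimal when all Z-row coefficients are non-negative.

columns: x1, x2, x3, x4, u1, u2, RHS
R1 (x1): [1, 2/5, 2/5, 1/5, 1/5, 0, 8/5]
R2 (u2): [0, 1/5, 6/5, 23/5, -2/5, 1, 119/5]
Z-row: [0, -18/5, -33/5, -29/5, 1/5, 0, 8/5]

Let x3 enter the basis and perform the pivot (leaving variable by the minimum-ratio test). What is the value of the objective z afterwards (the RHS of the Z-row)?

Ratio test on column x3 — row 1: (8/5)/(2/5) = 4; row 2: (119/5)/(6/5) = 119/6. Minimum is 4 at row 1 (x1 leaves); pivot element 2/5.
Pivot on row 1; the Z-row RHS becomes 8/5 − (-33/5)·4 = 28.

28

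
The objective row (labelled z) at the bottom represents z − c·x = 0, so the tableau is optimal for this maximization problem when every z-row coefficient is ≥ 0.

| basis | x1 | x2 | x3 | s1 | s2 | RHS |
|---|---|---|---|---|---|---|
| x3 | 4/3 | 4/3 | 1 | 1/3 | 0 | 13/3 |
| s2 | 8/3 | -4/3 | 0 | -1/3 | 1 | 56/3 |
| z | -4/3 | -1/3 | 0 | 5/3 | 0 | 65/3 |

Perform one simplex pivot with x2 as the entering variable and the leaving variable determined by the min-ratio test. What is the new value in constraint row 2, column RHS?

23

Ratio test on column x2 — row 1: (13/3)/(4/3) = 13/4; row 2: entry -4/3 ≤ 0. Minimum is 13/4 at row 1 (x3 leaves); pivot element 4/3.
Divide row 1 by 4/3; eliminate column x2 from the other rows.
Row 2 update in column RHS: 56/3 − (-4/3)·(13/4) = 23.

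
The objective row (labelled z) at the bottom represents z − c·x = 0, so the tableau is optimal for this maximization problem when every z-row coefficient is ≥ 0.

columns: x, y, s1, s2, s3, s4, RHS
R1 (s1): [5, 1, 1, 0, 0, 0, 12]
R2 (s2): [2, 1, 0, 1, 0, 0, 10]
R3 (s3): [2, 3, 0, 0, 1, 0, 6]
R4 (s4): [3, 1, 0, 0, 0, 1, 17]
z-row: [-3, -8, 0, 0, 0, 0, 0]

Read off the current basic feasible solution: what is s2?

10

s2 is basic (row 2); its value is the RHS of that row, 10.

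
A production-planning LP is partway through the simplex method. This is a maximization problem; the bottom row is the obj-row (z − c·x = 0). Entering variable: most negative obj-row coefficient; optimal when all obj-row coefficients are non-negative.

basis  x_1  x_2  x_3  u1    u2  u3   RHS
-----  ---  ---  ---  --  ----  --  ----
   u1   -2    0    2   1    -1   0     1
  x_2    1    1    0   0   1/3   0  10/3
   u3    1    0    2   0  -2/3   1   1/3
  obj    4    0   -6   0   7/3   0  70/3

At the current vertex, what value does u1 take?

1

u1 is basic (row 1); its value is the RHS of that row, 1.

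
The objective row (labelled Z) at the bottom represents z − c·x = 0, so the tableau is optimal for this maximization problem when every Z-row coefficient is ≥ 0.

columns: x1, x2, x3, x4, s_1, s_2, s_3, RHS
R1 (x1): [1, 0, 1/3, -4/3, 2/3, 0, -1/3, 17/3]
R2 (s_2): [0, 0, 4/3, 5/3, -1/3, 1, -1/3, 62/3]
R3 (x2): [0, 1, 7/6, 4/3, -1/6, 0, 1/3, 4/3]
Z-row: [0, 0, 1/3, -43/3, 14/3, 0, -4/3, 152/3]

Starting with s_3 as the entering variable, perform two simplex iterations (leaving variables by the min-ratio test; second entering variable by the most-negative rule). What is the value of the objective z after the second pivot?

65

Ratio test on column s_3 — row 1: entry -1/3 ≤ 0; row 2: entry -1/3 ≤ 0; row 3: (4/3)/(1/3) = 4. Minimum is 4 at row 3 (x2 leaves); pivot element 1/3.
Pivot on row 3; the Z-row RHS becomes 152/3 − (-4/3)·4 = 56.
Next entering variable (most negative Z-row entry -9): x4.
Ratio test on column x4 — row 1: entry 0 ≤ 0; row 2: 22/3 = 22/3; row 3: 4/4 = 1. Minimum is 1 at row 3 (s_3 leaves); pivot element 4.
After the second pivot the Z-row RHS is 56 − (-9)·1 = 65.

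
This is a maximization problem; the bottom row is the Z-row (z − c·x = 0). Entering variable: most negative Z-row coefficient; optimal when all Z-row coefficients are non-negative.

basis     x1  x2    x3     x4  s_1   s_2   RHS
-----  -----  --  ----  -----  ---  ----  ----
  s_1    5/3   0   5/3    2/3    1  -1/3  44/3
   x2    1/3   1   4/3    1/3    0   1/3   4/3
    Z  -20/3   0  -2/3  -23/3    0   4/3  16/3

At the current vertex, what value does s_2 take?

s_2 is not in the basis, so in the current basic feasible solution s_2 = 0.

0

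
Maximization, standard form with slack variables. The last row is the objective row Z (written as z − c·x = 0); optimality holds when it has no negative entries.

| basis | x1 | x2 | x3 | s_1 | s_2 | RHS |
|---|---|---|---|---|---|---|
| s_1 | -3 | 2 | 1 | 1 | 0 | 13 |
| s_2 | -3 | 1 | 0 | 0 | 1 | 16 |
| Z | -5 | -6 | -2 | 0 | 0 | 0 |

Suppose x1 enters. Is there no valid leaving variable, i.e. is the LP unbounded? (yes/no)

yes

Every constraint-row entry in column x1 is ≤ 0, so increasing x1 is unbounded.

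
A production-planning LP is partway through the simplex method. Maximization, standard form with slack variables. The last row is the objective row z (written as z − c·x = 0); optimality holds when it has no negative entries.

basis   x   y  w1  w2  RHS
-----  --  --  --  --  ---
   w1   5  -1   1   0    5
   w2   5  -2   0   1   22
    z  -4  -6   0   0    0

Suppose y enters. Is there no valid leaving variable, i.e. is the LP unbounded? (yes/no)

yes

Every constraint-row entry in column y is ≤ 0, so increasing y is unbounded.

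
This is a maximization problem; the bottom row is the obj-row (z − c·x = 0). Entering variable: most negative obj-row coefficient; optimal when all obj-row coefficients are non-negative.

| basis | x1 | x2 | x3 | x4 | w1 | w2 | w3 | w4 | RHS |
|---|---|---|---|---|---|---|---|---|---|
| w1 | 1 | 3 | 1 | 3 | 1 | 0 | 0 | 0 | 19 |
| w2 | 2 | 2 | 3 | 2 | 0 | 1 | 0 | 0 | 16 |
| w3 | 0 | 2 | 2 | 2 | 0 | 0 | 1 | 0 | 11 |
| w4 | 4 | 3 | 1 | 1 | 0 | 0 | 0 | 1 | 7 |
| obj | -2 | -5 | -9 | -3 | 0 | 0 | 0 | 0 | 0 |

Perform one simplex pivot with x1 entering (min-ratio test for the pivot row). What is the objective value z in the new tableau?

7/2

Ratio test on column x1 — row 1: 19/1 = 19; row 2: 16/2 = 8; row 3: entry 0 ≤ 0; row 4: 7/4 = 7/4. Minimum is 7/4 at row 4 (w4 leaves); pivot element 4.
Pivot on row 4; the obj-row RHS becomes 0 − (-2)·(7/4) = 7/2.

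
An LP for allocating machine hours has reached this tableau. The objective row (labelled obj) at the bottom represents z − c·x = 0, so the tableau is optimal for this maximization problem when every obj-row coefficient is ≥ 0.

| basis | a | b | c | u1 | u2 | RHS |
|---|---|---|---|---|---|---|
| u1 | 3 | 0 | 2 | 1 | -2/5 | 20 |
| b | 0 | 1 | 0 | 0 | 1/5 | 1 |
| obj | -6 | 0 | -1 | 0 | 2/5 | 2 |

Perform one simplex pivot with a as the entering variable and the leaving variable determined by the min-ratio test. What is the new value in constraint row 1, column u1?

1/3

Ratio test on column a — row 1: 20/3 = 20/3; row 2: entry 0 ≤ 0. Minimum is 20/3 at row 1 (u1 leaves); pivot element 3.
Divide row 1 by 3; eliminate column a from the other rows.
In the new row 1, the u1 entry is the old entry divided by the pivot: 1/3 = 1/3.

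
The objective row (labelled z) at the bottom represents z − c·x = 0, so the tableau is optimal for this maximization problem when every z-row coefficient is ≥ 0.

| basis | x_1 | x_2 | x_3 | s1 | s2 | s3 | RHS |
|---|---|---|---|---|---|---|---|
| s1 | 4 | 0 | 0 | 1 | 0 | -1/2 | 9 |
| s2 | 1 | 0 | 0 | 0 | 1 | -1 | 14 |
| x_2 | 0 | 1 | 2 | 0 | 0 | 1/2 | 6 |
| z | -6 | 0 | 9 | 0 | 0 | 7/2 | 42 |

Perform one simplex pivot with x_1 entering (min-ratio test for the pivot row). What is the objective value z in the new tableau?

111/2

Ratio test on column x_1 — row 1: 9/4 = 9/4; row 2: 14/1 = 14; row 3: entry 0 ≤ 0. Minimum is 9/4 at row 1 (s1 leaves); pivot element 4.
Pivot on row 1; the z-row RHS becomes 42 − (-6)·(9/4) = 111/2.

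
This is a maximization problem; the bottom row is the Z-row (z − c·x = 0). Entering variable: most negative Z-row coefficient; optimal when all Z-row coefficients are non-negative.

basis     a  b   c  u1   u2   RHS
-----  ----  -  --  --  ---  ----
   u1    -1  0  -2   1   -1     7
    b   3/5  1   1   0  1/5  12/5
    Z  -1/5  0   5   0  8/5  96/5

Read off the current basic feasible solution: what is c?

0

c is not in the basis, so in the current basic feasible solution c = 0.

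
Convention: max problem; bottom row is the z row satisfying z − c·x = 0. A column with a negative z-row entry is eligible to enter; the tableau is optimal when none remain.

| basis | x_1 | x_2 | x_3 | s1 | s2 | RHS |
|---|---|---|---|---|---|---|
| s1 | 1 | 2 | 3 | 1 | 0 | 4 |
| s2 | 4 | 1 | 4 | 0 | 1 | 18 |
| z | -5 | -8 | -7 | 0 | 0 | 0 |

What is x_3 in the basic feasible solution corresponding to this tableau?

x_3 is not in the basis, so in the current basic feasible solution x_3 = 0.

0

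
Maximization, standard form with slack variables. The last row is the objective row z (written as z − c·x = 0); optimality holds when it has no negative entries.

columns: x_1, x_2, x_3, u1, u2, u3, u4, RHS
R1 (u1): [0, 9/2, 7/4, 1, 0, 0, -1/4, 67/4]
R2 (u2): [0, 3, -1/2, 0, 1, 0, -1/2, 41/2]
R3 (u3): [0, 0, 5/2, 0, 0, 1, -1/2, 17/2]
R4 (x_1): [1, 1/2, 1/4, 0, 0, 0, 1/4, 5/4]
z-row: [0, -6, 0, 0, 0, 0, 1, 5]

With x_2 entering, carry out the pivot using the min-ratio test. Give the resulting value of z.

Ratio test on column x_2 — row 1: (67/4)/(9/2) = 67/18; row 2: (41/2)/3 = 41/6; row 3: entry 0 ≤ 0; row 4: (5/4)/(1/2) = 5/2. Minimum is 5/2 at row 4 (x_1 leaves); pivot element 1/2.
Pivot on row 4; the z-row RHS becomes 5 − (-6)·(5/2) = 20.

20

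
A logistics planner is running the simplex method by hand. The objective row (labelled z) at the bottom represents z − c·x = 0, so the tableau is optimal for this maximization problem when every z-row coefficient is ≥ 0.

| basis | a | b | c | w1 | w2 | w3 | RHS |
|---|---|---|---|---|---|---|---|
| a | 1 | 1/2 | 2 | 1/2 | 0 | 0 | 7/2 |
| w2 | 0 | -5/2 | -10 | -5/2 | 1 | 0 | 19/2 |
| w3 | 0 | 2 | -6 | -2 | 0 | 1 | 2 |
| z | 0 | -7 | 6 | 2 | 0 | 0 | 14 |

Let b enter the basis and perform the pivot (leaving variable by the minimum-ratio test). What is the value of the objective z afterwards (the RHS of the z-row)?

Ratio test on column b — row 1: (7/2)/(1/2) = 7; row 2: entry -5/2 ≤ 0; row 3: 2/2 = 1. Minimum is 1 at row 3 (w3 leaves); pivot element 2.
Pivot on row 3; the z-row RHS becomes 14 − (-7)·1 = 21.

21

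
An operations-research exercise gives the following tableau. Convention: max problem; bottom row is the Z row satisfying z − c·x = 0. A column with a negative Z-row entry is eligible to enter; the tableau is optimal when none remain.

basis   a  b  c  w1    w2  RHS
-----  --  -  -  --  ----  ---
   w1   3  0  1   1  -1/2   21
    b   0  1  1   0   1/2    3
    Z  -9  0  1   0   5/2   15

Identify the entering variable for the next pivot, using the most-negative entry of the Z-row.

Negative Z-row entries: a: -9.
The most negative is -9 in column a, so a enters.

a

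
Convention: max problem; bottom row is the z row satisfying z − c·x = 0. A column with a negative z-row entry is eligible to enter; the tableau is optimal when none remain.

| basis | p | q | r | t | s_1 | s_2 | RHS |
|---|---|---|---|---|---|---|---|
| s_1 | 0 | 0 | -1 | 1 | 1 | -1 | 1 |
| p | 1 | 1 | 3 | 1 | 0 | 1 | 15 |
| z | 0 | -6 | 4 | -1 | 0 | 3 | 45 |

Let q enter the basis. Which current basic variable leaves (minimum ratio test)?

p

Column q entries and ratios — s_1: 0 ≤ 0, skip; p: 15/1 = 15.
Smallest ratio is 15 in the row of p, so p leaves.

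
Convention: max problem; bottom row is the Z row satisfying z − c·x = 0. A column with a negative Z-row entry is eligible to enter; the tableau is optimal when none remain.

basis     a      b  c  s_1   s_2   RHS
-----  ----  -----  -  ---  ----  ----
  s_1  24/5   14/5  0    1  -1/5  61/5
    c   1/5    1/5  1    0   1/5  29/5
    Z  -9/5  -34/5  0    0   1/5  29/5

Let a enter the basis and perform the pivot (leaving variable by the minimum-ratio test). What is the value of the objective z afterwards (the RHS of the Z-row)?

83/8

Ratio test on column a — row 1: (61/5)/(24/5) = 61/24; row 2: (29/5)/(1/5) = 29. Minimum is 61/24 at row 1 (s_1 leaves); pivot element 24/5.
Pivot on row 1; the Z-row RHS becomes 29/5 − (-9/5)·(61/24) = 83/8.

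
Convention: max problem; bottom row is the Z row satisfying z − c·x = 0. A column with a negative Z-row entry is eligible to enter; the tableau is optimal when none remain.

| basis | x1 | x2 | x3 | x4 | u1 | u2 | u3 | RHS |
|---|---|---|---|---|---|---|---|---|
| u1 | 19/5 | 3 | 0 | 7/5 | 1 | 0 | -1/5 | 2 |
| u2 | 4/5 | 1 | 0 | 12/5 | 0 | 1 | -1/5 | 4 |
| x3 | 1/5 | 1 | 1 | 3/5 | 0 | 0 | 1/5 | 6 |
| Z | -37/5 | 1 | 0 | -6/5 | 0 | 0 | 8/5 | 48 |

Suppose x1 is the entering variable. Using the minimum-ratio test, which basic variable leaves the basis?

Column x1 entries and ratios — u1: 2/(19/5) = 10/19; u2: 4/(4/5) = 5; x3: 6/(1/5) = 30.
Smallest ratio is 10/19 in the row of u1, so u1 leaves.

u1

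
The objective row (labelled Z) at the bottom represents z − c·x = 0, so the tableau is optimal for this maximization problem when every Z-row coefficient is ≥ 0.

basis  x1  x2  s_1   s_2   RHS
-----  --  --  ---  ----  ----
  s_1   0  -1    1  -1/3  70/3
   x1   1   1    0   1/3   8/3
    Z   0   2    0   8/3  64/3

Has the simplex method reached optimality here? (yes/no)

yes

Every Z-row coefficient is ≥ 0, so the tableau is optimal.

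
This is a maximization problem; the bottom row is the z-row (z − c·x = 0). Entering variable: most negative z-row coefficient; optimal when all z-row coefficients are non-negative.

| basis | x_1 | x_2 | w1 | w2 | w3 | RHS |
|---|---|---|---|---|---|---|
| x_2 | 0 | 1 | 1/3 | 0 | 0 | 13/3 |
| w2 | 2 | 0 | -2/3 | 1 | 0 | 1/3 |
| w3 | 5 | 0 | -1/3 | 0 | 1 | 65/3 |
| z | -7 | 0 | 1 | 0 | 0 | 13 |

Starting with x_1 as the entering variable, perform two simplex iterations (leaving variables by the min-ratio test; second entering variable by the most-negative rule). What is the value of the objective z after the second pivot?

Ratio test on column x_1 — row 1: entry 0 ≤ 0; row 2: (1/3)/2 = 1/6; row 3: (65/3)/5 = 13/3. Minimum is 1/6 at row 2 (w2 leaves); pivot element 2.
Pivot on row 2; the z-row RHS becomes 13 − (-7)·(1/6) = 85/6.
Next entering variable (most negative z-row entry -4/3): w1.
Ratio test on column w1 — row 1: (13/3)/(1/3) = 13; row 2: entry -1/3 ≤ 0; row 3: (125/6)/(4/3) = 125/8. Minimum is 13 at row 1 (x_2 leaves); pivot element 1/3.
After the second pivot the z-row RHS is 85/6 − (-4/3)·13 = 63/2.

63/2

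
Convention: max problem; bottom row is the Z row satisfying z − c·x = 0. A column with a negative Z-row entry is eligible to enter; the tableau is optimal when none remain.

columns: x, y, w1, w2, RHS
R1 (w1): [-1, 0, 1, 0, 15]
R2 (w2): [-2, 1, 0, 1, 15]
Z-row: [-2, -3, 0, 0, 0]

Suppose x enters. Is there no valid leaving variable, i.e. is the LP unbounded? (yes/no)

yes

Every constraint-row entry in column x is ≤ 0, so increasing x is unbounded.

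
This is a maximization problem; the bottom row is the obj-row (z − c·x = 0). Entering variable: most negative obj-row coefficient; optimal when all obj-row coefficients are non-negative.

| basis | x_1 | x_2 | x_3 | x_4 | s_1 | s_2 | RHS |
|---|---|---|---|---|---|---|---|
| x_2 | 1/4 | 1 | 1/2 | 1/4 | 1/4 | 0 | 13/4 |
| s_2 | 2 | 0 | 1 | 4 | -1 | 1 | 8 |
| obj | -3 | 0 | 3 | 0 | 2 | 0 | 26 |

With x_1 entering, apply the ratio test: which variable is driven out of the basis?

s_2

Column x_1 entries and ratios — x_2: (13/4)/(1/4) = 13; s_2: 8/2 = 4.
Smallest ratio is 4 in the row of s_2, so s_2 leaves.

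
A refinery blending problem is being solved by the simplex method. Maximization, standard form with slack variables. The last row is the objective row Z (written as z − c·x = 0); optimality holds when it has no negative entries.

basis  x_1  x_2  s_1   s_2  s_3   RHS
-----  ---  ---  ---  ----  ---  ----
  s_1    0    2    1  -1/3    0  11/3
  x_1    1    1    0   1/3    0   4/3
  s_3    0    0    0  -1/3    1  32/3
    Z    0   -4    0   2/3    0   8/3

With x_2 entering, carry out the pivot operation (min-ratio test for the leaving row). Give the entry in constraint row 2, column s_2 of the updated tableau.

Ratio test on column x_2 — row 1: (11/3)/2 = 11/6; row 2: (4/3)/1 = 4/3; row 3: entry 0 ≤ 0. Minimum is 4/3 at row 2 (x_1 leaves); pivot element 1.
Divide row 2 by 1; eliminate column x_2 from the other rows.
In the new row 2, the s_2 entry is the old entry divided by the pivot: (1/3)/1 = 1/3.

1/3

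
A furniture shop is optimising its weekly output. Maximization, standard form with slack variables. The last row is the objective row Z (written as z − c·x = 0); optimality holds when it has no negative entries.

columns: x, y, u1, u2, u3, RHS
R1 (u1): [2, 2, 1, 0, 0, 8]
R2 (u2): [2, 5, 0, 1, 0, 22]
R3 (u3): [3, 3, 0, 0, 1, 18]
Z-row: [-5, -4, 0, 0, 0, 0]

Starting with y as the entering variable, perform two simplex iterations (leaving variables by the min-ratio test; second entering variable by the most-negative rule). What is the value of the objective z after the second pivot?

Ratio test on column y — row 1: 8/2 = 4; row 2: 22/5 = 22/5; row 3: 18/3 = 6. Minimum is 4 at row 1 (u1 leaves); pivot element 2.
Pivot on row 1; the Z-row RHS becomes 0 − (-4)·4 = 16.
Next entering variable (most negative Z-row entry -1): x.
Ratio test on column x — row 1: 4/1 = 4; row 2: entry -3 ≤ 0; row 3: entry 0 ≤ 0. Minimum is 4 at row 1 (y leaves); pivot element 1.
After the second pivot the Z-row RHS is 16 − (-1)·4 = 20.

20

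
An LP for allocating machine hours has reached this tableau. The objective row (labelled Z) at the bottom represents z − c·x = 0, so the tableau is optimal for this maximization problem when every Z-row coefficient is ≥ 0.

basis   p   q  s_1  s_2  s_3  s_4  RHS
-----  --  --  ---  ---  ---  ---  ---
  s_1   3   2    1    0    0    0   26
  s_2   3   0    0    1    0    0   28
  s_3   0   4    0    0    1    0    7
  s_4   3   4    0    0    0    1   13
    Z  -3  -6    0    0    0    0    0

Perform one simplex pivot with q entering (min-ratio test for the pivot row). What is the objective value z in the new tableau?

Ratio test on column q — row 1: 26/2 = 13; row 2: entry 0 ≤ 0; row 3: 7/4 = 7/4; row 4: 13/4 = 13/4. Minimum is 7/4 at row 3 (s_3 leaves); pivot element 4.
Pivot on row 3; the Z-row RHS becomes 0 − (-6)·(7/4) = 21/2.

21/2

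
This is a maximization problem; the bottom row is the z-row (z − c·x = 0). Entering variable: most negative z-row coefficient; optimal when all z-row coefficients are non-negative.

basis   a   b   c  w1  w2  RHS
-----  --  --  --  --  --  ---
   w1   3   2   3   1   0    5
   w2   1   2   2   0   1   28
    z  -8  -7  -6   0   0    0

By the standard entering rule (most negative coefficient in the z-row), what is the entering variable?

a

Negative z-row entries: a: -8, b: -7, c: -6.
The most negative is -8 in column a, so a enters.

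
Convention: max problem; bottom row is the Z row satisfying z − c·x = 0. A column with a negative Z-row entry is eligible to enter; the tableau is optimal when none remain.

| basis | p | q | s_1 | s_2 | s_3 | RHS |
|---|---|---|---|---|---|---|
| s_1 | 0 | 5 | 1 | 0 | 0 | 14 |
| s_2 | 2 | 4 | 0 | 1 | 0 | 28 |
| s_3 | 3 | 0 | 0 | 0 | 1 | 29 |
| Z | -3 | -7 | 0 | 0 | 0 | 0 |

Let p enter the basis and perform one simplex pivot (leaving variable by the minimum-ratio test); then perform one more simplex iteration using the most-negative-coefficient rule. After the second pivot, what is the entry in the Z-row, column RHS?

265/6

Ratio test on column p — row 1: entry 0 ≤ 0; row 2: 28/2 = 14; row 3: 29/3 = 29/3. Minimum is 29/3 at row 3 (s_3 leaves); pivot element 3.
Divide row 3 by 3; eliminate column p from the other rows.
Second iteration: most negative Z-row entry is -7 in column q, so q enters.
Ratio test on column q — row 1: 14/5 = 14/5; row 2: (26/3)/4 = 13/6; row 3: entry 0 ≤ 0. Minimum is 13/6 at row 2 (s_2 leaves); pivot element 4.
Divide row 2 by 4; eliminate column q from the other rows.
After both pivots, the entry at the Z-row, column RHS is 265/6.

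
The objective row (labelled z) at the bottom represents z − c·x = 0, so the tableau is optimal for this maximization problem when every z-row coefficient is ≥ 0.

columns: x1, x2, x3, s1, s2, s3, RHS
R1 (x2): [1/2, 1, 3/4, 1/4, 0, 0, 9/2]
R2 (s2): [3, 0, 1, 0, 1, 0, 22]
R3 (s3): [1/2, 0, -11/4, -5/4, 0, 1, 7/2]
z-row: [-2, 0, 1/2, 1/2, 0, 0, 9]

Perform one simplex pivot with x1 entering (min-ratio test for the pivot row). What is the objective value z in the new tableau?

23

Ratio test on column x1 — row 1: (9/2)/(1/2) = 9; row 2: 22/3 = 22/3; row 3: (7/2)/(1/2) = 7. Minimum is 7 at row 3 (s3 leaves); pivot element 1/2.
Pivot on row 3; the z-row RHS becomes 9 − (-2)·7 = 23.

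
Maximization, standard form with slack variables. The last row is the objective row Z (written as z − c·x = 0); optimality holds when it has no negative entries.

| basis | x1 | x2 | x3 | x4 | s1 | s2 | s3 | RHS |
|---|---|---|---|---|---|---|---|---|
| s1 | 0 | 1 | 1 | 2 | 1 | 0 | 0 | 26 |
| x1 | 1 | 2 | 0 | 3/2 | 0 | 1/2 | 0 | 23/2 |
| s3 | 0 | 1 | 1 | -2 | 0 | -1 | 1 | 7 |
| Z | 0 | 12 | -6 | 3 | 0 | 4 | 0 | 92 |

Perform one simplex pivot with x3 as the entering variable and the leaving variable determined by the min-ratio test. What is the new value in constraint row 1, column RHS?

Ratio test on column x3 — row 1: 26/1 = 26; row 2: entry 0 ≤ 0; row 3: 7/1 = 7. Minimum is 7 at row 3 (s3 leaves); pivot element 1.
Divide row 3 by 1; eliminate column x3 from the other rows.
Row 1 update in column RHS: 26 − 1·7 = 19.

19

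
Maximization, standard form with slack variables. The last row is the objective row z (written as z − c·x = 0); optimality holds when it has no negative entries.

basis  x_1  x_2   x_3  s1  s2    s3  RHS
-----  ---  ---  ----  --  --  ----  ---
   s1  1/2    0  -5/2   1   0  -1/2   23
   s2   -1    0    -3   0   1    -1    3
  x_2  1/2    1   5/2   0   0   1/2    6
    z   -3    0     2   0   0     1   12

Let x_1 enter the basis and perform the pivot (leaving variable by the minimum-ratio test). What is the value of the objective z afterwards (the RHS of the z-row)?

48

Ratio test on column x_1 — row 1: 23/(1/2) = 46; row 2: entry -1 ≤ 0; row 3: 6/(1/2) = 12. Minimum is 12 at row 3 (x_2 leaves); pivot element 1/2.
Pivot on row 3; the z-row RHS becomes 12 − (-3)·12 = 48.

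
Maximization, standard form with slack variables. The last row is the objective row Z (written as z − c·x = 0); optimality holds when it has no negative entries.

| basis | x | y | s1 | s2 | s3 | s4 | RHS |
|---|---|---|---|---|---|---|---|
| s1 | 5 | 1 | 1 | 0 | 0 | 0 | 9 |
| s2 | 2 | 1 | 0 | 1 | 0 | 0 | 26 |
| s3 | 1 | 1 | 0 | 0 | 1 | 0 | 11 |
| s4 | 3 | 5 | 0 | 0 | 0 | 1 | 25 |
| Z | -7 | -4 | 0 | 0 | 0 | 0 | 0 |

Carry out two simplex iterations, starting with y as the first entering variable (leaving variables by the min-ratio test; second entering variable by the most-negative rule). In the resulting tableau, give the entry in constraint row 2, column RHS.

Ratio test on column y — row 1: 9/1 = 9; row 2: 26/1 = 26; row 3: 11/1 = 11; row 4: 25/5 = 5. Minimum is 5 at row 4 (s4 leaves); pivot element 5.
Divide row 4 by 5; eliminate column y from the other rows.
Second iteration: most negative Z-row entry is -23/5 in column x, so x enters.
Ratio test on column x — row 1: 4/(22/5) = 10/11; row 2: 21/(7/5) = 15; row 3: 6/(2/5) = 15; row 4: 5/(3/5) = 25/3. Minimum is 10/11 at row 1 (s1 leaves); pivot element 22/5.
Divide row 1 by 22/5; eliminate column x from the other rows.
After both pivots, the entry at constraint row 2, column RHS is 217/11.

217/11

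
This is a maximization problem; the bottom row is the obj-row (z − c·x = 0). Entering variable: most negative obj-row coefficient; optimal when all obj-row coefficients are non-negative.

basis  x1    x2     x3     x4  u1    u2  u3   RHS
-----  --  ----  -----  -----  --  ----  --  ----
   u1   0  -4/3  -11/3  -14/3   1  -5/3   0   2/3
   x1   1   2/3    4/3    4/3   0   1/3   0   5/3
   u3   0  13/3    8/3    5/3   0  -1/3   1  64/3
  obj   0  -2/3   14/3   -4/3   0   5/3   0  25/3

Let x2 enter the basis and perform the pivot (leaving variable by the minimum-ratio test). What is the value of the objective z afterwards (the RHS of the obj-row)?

Ratio test on column x2 — row 1: entry -4/3 ≤ 0; row 2: (5/3)/(2/3) = 5/2; row 3: (64/3)/(13/3) = 64/13. Minimum is 5/2 at row 2 (x1 leaves); pivot element 2/3.
Pivot on row 2; the obj-row RHS becomes 25/3 − (-2/3)·(5/2) = 10.

10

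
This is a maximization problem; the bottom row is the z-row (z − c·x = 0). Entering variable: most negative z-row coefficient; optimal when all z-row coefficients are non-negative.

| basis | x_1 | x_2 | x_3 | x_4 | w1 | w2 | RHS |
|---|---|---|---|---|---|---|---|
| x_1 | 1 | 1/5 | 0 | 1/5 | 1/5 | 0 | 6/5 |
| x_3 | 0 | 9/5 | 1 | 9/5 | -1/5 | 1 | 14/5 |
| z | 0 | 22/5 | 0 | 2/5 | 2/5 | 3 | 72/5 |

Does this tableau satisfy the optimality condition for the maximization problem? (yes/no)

yes

Every z-row coefficient is ≥ 0, so the tableau is optimal.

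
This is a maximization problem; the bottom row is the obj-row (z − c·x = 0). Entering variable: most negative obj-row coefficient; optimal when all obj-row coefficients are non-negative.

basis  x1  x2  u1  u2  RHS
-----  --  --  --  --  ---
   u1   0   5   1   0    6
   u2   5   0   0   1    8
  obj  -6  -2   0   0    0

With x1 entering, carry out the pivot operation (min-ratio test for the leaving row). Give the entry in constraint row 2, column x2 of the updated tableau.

0

Ratio test on column x1 — row 1: entry 0 ≤ 0; row 2: 8/5 = 8/5. Minimum is 8/5 at row 2 (u2 leaves); pivot element 5.
Divide row 2 by 5; eliminate column x1 from the other rows.
In the new row 2, the x2 entry is the old entry divided by the pivot: 0/5 = 0.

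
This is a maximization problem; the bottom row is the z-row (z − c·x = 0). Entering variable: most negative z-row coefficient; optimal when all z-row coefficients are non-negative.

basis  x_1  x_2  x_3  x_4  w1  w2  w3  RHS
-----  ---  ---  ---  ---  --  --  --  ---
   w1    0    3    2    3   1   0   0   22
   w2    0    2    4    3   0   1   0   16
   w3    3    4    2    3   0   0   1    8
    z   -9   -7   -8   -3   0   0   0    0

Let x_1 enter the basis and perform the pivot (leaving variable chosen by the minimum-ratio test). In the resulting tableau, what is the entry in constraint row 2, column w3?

Ratio test on column x_1 — row 1: entry 0 ≤ 0; row 2: entry 0 ≤ 0; row 3: 8/3 = 8/3. Minimum is 8/3 at row 3 (w3 leaves); pivot element 3.
Divide row 3 by 3; eliminate column x_1 from the other rows.
Row 2 update in column w3: 0 − 0·(1/3) = 0.

0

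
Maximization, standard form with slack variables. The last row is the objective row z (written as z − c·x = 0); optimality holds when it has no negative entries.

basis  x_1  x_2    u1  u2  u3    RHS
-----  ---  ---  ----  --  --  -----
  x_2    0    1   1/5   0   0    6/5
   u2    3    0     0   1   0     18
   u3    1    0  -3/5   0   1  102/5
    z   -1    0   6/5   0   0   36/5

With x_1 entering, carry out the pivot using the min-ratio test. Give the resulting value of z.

Ratio test on column x_1 — row 1: entry 0 ≤ 0; row 2: 18/3 = 6; row 3: (102/5)/1 = 102/5. Minimum is 6 at row 2 (u2 leaves); pivot element 3.
Pivot on row 2; the z-row RHS becomes 36/5 − (-1)·6 = 66/5.

66/5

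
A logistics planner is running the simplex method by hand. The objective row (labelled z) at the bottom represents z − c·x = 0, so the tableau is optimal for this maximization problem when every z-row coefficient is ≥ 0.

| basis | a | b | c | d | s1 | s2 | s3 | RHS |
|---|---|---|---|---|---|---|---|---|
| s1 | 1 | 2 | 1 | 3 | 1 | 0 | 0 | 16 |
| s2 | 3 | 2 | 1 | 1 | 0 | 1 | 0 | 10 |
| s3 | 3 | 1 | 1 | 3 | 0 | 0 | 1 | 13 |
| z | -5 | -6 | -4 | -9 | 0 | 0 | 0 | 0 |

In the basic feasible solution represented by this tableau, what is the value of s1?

s1 is basic (row 1); its value is the RHS of that row, 16.

16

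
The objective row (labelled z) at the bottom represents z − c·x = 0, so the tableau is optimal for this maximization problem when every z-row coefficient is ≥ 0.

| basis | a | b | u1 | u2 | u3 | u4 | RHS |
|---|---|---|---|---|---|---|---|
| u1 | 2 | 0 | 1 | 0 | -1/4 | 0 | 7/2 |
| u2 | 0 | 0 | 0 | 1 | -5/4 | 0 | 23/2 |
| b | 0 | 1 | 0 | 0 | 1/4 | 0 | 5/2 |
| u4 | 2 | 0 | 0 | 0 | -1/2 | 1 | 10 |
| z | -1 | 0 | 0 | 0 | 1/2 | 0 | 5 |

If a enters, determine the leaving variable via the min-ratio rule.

u1

Column a entries and ratios — u1: (7/2)/2 = 7/4; u2: 0 ≤ 0, skip; b: 0 ≤ 0, skip; u4: 10/2 = 5.
Smallest ratio is 7/4 in the row of u1, so u1 leaves.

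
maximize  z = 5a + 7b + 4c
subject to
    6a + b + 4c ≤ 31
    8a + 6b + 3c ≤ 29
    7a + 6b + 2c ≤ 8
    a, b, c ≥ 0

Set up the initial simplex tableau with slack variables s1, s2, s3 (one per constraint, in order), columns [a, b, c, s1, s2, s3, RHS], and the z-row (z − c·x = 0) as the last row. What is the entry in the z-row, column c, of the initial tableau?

The z-row carries the negated objective coefficients: the c entry is -4.

-4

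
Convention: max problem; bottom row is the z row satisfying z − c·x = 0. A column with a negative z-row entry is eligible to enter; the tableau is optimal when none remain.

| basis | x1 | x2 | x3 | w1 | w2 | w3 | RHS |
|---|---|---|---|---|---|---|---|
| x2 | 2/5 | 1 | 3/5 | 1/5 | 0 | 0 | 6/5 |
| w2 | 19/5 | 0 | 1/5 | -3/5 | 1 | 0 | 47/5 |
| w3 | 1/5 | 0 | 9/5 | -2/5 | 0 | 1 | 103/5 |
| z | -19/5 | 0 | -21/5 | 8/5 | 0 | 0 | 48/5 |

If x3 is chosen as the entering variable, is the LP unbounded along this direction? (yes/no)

no

Column x3 has positive entries in row(s) 1, 2, 3, so the ratio test bounds it — not unbounded.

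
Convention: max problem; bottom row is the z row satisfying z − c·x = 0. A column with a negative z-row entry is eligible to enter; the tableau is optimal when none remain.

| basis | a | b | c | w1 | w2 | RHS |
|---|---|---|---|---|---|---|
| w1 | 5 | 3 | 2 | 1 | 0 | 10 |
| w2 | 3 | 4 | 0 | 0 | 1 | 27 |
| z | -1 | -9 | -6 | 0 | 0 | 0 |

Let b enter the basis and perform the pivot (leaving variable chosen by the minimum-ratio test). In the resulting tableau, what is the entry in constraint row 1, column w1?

1/3

Ratio test on column b — row 1: 10/3 = 10/3; row 2: 27/4 = 27/4. Minimum is 10/3 at row 1 (w1 leaves); pivot element 3.
Divide row 1 by 3; eliminate column b from the other rows.
In the new row 1, the w1 entry is the old entry divided by the pivot: 1/3 = 1/3.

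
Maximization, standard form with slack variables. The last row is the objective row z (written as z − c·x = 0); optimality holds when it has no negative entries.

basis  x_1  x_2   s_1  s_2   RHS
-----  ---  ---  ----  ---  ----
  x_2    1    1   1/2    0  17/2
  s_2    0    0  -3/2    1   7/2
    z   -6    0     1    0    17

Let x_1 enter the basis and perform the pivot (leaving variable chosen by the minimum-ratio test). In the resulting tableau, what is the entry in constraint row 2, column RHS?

Ratio test on column x_1 — row 1: (17/2)/1 = 17/2; row 2: entry 0 ≤ 0. Minimum is 17/2 at row 1 (x_2 leaves); pivot element 1.
Divide row 1 by 1; eliminate column x_1 from the other rows.
Row 2 update in column RHS: 7/2 − 0·(17/2) = 7/2.

7/2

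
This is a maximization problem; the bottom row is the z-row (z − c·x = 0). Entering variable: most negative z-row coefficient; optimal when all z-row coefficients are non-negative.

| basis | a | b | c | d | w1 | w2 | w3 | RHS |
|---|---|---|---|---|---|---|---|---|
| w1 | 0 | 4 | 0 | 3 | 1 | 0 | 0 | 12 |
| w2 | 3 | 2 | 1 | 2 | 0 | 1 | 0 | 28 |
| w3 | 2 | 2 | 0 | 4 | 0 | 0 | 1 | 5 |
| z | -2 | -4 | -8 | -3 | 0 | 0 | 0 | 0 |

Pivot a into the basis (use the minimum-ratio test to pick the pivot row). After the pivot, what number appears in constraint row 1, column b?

Ratio test on column a — row 1: entry 0 ≤ 0; row 2: 28/3 = 28/3; row 3: 5/2 = 5/2. Minimum is 5/2 at row 3 (w3 leaves); pivot element 2.
Divide row 3 by 2; eliminate column a from the other rows.
Row 1 update in column b: 4 − 0·1 = 4.

4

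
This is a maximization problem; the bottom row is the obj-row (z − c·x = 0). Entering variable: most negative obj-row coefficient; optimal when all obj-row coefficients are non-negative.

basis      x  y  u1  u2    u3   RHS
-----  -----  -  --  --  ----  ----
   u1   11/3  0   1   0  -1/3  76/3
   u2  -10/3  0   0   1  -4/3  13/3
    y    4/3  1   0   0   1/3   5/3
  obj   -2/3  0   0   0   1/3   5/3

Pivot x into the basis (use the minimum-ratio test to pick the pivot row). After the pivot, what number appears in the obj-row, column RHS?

Ratio test on column x — row 1: (76/3)/(11/3) = 76/11; row 2: entry -10/3 ≤ 0; row 3: (5/3)/(4/3) = 5/4. Minimum is 5/4 at row 3 (y leaves); pivot element 4/3.
Divide row 3 by 4/3; eliminate column x from the other rows.
obj-row update in column RHS: 5/3 − (-2/3)·(5/4) = 5/2.

5/2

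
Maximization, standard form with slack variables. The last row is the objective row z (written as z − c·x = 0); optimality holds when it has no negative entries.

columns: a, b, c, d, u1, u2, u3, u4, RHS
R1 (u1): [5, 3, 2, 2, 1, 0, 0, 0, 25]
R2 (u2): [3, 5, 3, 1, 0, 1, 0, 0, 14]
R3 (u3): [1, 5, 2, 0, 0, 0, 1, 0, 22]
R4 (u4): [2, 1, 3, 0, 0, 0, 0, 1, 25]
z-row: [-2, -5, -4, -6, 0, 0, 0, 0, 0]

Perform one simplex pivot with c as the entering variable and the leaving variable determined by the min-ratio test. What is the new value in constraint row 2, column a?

Ratio test on column c — row 1: 25/2 = 25/2; row 2: 14/3 = 14/3; row 3: 22/2 = 11; row 4: 25/3 = 25/3. Minimum is 14/3 at row 2 (u2 leaves); pivot element 3.
Divide row 2 by 3; eliminate column c from the other rows.
In the new row 2, the a entry is the old entry divided by the pivot: 3/3 = 1.

1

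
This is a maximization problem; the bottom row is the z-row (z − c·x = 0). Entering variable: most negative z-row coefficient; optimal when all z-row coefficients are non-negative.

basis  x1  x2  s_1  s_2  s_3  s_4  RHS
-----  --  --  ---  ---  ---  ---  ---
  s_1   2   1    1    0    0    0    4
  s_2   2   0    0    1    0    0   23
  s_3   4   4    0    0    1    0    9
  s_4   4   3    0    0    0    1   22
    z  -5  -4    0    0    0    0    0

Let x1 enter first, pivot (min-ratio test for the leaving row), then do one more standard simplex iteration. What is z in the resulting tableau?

Ratio test on column x1 — row 1: 4/2 = 2; row 2: 23/2 = 23/2; row 3: 9/4 = 9/4; row 4: 22/4 = 11/2. Minimum is 2 at row 1 (s_1 leaves); pivot element 2.
Pivot on row 1; the z-row RHS becomes 0 − (-5)·2 = 10.
Next entering variable (most negative z-row entry -3/2): x2.
Ratio test on column x2 — row 1: 2/(1/2) = 4; row 2: entry -1 ≤ 0; row 3: 1/2 = 1/2; row 4: 14/1 = 14. Minimum is 1/2 at row 3 (s_3 leaves); pivot element 2.
After the second pivot the z-row RHS is 10 − (-3/2)·(1/2) = 43/4.

43/4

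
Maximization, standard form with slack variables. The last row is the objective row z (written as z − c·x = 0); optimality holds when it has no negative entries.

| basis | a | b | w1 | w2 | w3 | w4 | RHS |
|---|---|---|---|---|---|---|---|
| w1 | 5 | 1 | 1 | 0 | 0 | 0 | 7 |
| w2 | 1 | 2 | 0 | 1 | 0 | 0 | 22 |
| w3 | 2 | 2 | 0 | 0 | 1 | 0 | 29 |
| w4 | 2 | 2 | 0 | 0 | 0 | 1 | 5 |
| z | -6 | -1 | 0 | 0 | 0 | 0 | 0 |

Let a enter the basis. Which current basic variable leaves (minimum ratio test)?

w1

Column a entries and ratios — w1: 7/5 = 7/5; w2: 22/1 = 22; w3: 29/2 = 29/2; w4: 5/2 = 5/2.
Smallest ratio is 7/5 in the row of w1, so w1 leaves.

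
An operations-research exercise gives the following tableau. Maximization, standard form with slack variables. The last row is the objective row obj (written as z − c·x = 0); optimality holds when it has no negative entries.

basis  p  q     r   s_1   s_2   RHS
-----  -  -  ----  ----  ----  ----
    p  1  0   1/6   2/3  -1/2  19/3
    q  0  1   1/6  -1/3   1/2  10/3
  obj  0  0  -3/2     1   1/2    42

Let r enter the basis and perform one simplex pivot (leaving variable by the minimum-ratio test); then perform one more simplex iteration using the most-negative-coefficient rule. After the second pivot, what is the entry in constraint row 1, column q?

-1

Ratio test on column r — row 1: (19/3)/(1/6) = 38; row 2: (10/3)/(1/6) = 20. Minimum is 20 at row 2 (q leaves); pivot element 1/6.
Divide row 2 by 1/6; eliminate column r from the other rows.
Second iteration: most negative obj-row entry is -2 in column s_1, so s_1 enters.
Ratio test on column s_1 — row 1: 3/1 = 3; row 2: entry -2 ≤ 0. Minimum is 3 at row 1 (p leaves); pivot element 1.
Divide row 1 by 1; eliminate column s_1 from the other rows.
After both pivots, the entry at constraint row 1, column q is -1.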